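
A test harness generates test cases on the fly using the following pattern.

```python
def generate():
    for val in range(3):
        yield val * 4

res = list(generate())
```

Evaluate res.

Step 1: For each val in range(3), yield val * 4:
  val=0: yield 0 * 4 = 0
  val=1: yield 1 * 4 = 4
  val=2: yield 2 * 4 = 8
Therefore res = [0, 4, 8].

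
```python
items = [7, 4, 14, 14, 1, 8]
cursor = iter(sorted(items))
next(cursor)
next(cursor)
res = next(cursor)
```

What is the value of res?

Step 1: sorted([7, 4, 14, 14, 1, 8]) = [1, 4, 7, 8, 14, 14].
Step 2: Create iterator and skip 2 elements.
Step 3: next() returns 7.
Therefore res = 7.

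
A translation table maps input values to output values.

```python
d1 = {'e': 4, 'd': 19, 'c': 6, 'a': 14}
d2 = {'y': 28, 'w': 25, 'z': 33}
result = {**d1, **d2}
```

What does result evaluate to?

Step 1: Merge d1 and d2 (d2 values override on key conflicts).
Step 2: d1 has keys ['e', 'd', 'c', 'a'], d2 has keys ['y', 'w', 'z'].
Therefore result = {'e': 4, 'd': 19, 'c': 6, 'a': 14, 'y': 28, 'w': 25, 'z': 33}.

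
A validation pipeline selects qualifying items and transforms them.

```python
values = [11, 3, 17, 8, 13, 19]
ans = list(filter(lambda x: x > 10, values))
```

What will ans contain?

Step 1: Filter elements > 10:
  11: kept
  3: removed
  17: kept
  8: removed
  13: kept
  19: kept
Therefore ans = [11, 17, 13, 19].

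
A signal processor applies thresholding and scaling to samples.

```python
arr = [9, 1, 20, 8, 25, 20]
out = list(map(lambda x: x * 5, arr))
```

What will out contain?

Step 1: Apply lambda x: x * 5 to each element:
  9 -> 45
  1 -> 5
  20 -> 100
  8 -> 40
  25 -> 125
  20 -> 100
Therefore out = [45, 5, 100, 40, 125, 100].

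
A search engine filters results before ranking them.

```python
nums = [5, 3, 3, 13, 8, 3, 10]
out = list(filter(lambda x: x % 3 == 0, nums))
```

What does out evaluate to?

Step 1: Filter elements divisible by 3:
  5 % 3 = 2: removed
  3 % 3 = 0: kept
  3 % 3 = 0: kept
  13 % 3 = 1: removed
  8 % 3 = 2: removed
  3 % 3 = 0: kept
  10 % 3 = 1: removed
Therefore out = [3, 3, 3].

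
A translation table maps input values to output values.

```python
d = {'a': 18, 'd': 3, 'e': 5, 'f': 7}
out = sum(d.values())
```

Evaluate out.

Step 1: d.values() = [18, 3, 5, 7].
Step 2: sum = 33.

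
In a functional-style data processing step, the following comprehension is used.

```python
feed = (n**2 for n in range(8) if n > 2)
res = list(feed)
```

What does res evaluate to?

Step 1: For range(8), keep n > 2, then square:
  n=0: 0 <= 2, excluded
  n=1: 1 <= 2, excluded
  n=2: 2 <= 2, excluded
  n=3: 3 > 2, yield 3**2 = 9
  n=4: 4 > 2, yield 4**2 = 16
  n=5: 5 > 2, yield 5**2 = 25
  n=6: 6 > 2, yield 6**2 = 36
  n=7: 7 > 2, yield 7**2 = 49
Therefore res = [9, 16, 25, 36, 49].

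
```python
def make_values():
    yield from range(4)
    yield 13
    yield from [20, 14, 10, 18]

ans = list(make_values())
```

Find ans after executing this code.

Step 1: Trace yields in order:
  yield 0
  yield 1
  yield 2
  yield 3
  yield 13
  yield 20
  yield 14
  yield 10
  yield 18
Therefore ans = [0, 1, 2, 3, 13, 20, 14, 10, 18].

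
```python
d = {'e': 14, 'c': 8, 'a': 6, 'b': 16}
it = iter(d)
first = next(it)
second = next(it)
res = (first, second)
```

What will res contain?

Step 1: iter(d) iterates over keys: ['e', 'c', 'a', 'b'].
Step 2: first = next(it) = 'e', second = next(it) = 'c'.
Therefore res = ('e', 'c').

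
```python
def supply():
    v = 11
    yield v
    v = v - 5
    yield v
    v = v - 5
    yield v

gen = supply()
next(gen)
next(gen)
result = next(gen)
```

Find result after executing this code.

Step 1: Trace through generator execution:
  Yield 1: v starts at 11, yield 11
  Yield 2: v = 11 - 5 = 6, yield 6
  Yield 3: v = 6 - 5 = 1, yield 1
Step 2: First next() gets 11, second next() gets the second value, third next() yields 1.
Therefore result = 1.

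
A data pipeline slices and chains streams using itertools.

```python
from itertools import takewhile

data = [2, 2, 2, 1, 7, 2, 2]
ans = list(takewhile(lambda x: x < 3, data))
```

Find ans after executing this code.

Step 1: takewhile stops at first element >= 3:
  2 < 3: take
  2 < 3: take
  2 < 3: take
  1 < 3: take
  7 >= 3: stop
Therefore ans = [2, 2, 2, 1].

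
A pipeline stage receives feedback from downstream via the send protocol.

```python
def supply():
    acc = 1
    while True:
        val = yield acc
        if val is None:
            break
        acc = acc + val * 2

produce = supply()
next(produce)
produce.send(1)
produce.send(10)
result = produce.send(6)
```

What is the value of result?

Step 1: next() -> yield acc=1.
Step 2: send(1) -> val=1, acc = 1 + 1*2 = 3, yield 3.
Step 3: send(10) -> val=10, acc = 3 + 10*2 = 23, yield 23.
Step 4: send(6) -> val=6, acc = 23 + 6*2 = 35, yield 35.
Therefore result = 35.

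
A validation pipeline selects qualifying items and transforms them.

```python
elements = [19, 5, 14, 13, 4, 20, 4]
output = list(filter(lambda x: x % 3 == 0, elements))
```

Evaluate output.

Step 1: Filter elements divisible by 3:
  19 % 3 = 1: removed
  5 % 3 = 2: removed
  14 % 3 = 2: removed
  13 % 3 = 1: removed
  4 % 3 = 1: removed
  20 % 3 = 2: removed
  4 % 3 = 1: removed
Therefore output = [].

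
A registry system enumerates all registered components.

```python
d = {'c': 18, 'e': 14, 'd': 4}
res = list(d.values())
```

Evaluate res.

Step 1: d.values() returns the dictionary values in insertion order.
Therefore res = [18, 14, 4].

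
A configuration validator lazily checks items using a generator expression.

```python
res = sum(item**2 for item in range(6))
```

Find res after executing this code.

Step 1: Compute item**2 for each item in range(6):
  item=0: 0**2 = 0
  item=1: 1**2 = 1
  item=2: 2**2 = 4
  item=3: 3**2 = 9
  item=4: 4**2 = 16
  item=5: 5**2 = 25
Step 2: sum = 0 + 1 + 4 + 9 + 16 + 25 = 55.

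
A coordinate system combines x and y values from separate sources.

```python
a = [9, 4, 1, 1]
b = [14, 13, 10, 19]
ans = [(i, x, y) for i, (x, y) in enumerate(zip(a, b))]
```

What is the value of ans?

Step 1: enumerate(zip(a, b)) gives index with paired elements:
  i=0: (9, 14)
  i=1: (4, 13)
  i=2: (1, 10)
  i=3: (1, 19)
Therefore ans = [(0, 9, 14), (1, 4, 13), (2, 1, 10), (3, 1, 19)].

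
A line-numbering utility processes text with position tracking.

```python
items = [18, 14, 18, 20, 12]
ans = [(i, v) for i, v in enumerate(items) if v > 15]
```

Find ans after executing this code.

Step 1: Filter enumerate([18, 14, 18, 20, 12]) keeping v > 15:
  (0, 18): 18 > 15, included
  (1, 14): 14 <= 15, excluded
  (2, 18): 18 > 15, included
  (3, 20): 20 > 15, included
  (4, 12): 12 <= 15, excluded
Therefore ans = [(0, 18), (2, 18), (3, 20)].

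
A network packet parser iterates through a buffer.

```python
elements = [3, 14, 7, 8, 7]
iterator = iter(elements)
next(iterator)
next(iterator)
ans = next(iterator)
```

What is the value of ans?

Step 1: Create iterator over [3, 14, 7, 8, 7].
Step 2: next() consumes 3.
Step 3: next() consumes 14.
Step 4: next() returns 7.
Therefore ans = 7.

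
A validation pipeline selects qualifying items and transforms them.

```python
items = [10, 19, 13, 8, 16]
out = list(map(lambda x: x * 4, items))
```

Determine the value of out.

Step 1: Apply lambda x: x * 4 to each element:
  10 -> 40
  19 -> 76
  13 -> 52
  8 -> 32
  16 -> 64
Therefore out = [40, 76, 52, 32, 64].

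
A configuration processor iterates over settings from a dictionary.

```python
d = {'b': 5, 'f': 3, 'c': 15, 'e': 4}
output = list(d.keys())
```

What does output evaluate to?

Step 1: d.keys() returns the dictionary keys in insertion order.
Therefore output = ['b', 'f', 'c', 'e'].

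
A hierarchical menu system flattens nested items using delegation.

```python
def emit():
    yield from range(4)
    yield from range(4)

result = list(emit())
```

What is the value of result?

Step 1: Trace yields in order:
  yield 0
  yield 1
  yield 2
  yield 3
  yield 0
  yield 1
  yield 2
  yield 3
Therefore result = [0, 1, 2, 3, 0, 1, 2, 3].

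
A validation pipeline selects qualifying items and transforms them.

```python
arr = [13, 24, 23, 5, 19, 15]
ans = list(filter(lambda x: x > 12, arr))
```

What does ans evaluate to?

Step 1: Filter elements > 12:
  13: kept
  24: kept
  23: kept
  5: removed
  19: kept
  15: kept
Therefore ans = [13, 24, 23, 19, 15].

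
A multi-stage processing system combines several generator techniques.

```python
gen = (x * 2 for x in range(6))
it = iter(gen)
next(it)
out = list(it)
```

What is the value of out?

Step 1: Generator produces [0, 2, 4, 6, 8, 10].
Step 2: next(it) consumes first element (0).
Step 3: list(it) collects remaining: [2, 4, 6, 8, 10].
Therefore out = [2, 4, 6, 8, 10].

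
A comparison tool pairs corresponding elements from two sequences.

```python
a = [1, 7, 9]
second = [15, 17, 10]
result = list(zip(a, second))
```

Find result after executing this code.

Step 1: zip pairs elements at same index:
  Index 0: (1, 15)
  Index 1: (7, 17)
  Index 2: (9, 10)
Therefore result = [(1, 15), (7, 17), (9, 10)].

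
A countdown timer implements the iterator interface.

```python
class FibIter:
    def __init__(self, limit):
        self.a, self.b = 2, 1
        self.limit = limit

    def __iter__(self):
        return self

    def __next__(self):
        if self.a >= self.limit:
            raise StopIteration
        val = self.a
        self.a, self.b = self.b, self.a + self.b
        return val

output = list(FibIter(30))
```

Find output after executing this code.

Step 1: Fibonacci-like sequence (a=2, b=1) until >= 30:
  Yield 2, then a,b = 1,3
  Yield 1, then a,b = 3,4
  Yield 3, then a,b = 4,7
  Yield 4, then a,b = 7,11
  Yield 7, then a,b = 11,18
  Yield 11, then a,b = 18,29
  Yield 18, then a,b = 29,47
  Yield 29, then a,b = 47,76
Step 2: 47 >= 30, stop.
Therefore output = [2, 1, 3, 4, 7, 11, 18, 29].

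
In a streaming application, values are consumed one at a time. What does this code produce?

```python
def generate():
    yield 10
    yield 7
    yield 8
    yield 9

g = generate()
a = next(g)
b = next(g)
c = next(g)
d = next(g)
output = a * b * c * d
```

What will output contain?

Step 1: Create generator and consume all values:
  a = next(g) = 10
  b = next(g) = 7
  c = next(g) = 8
  d = next(g) = 9
Step 2: output = 10 * 7 * 8 * 9 = 5040.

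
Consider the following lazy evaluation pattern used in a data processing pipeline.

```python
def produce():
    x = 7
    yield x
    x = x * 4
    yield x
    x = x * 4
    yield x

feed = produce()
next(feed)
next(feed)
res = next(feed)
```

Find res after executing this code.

Step 1: Trace through generator execution:
  Yield 1: x starts at 7, yield 7
  Yield 2: x = 7 * 4 = 28, yield 28
  Yield 3: x = 28 * 4 = 112, yield 112
Step 2: First next() gets 7, second next() gets the second value, third next() yields 112.
Therefore res = 112.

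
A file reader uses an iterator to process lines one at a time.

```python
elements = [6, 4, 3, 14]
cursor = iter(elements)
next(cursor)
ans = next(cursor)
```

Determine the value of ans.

Step 1: Create iterator over [6, 4, 3, 14].
Step 2: next() consumes 6.
Step 3: next() returns 4.
Therefore ans = 4.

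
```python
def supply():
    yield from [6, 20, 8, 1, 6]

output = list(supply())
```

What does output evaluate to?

Step 1: yield from delegates to the iterable, yielding each element.
Step 2: Collected values: [6, 20, 8, 1, 6].
Therefore output = [6, 20, 8, 1, 6].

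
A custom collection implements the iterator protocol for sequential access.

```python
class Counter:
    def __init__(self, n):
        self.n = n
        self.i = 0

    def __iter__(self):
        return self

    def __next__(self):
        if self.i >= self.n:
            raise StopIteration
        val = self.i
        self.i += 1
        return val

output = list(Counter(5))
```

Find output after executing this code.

Step 1: Counter(5) creates an iterator counting 0 to 4.
Step 2: list() consumes all values: [0, 1, 2, 3, 4].
Therefore output = [0, 1, 2, 3, 4].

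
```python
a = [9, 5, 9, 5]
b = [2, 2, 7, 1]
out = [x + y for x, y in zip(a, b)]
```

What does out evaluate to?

Step 1: Add corresponding elements:
  9 + 2 = 11
  5 + 2 = 7
  9 + 7 = 16
  5 + 1 = 6
Therefore out = [11, 7, 16, 6].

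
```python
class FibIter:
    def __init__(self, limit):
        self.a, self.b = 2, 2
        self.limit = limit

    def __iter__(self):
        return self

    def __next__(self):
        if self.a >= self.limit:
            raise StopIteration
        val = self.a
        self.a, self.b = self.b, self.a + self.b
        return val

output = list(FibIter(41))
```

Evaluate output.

Step 1: Fibonacci-like sequence (a=2, b=2) until >= 41:
  Yield 2, then a,b = 2,4
  Yield 2, then a,b = 4,6
  Yield 4, then a,b = 6,10
  Yield 6, then a,b = 10,16
  Yield 10, then a,b = 16,26
  Yield 16, then a,b = 26,42
  Yield 26, then a,b = 42,68
Step 2: 42 >= 41, stop.
Therefore output = [2, 2, 4, 6, 10, 16, 26].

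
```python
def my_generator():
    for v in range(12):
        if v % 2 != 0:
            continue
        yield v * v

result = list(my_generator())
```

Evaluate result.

Step 1: Only yield v**2 when v is divisible by 2:
  v=0: 0 % 2 == 0, yield 0**2 = 0
  v=2: 2 % 2 == 0, yield 2**2 = 4
  v=4: 4 % 2 == 0, yield 4**2 = 16
  v=6: 6 % 2 == 0, yield 6**2 = 36
  v=8: 8 % 2 == 0, yield 8**2 = 64
  v=10: 10 % 2 == 0, yield 10**2 = 100
Therefore result = [0, 4, 16, 36, 64, 100].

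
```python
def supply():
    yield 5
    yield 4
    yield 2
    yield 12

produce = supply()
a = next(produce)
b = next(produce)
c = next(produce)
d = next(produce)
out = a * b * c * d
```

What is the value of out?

Step 1: Create generator and consume all values:
  a = next(produce) = 5
  b = next(produce) = 4
  c = next(produce) = 2
  d = next(produce) = 12
Step 2: out = 5 * 4 * 2 * 12 = 480.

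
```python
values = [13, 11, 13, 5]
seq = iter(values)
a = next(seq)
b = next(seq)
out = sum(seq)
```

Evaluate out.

Step 1: Create iterator over [13, 11, 13, 5].
Step 2: a = next() = 13, b = next() = 11.
Step 3: sum() of remaining [13, 5] = 18.
Therefore out = 18.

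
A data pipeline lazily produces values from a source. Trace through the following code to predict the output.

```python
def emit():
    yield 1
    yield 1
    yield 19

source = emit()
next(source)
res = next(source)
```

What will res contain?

Step 1: emit() creates a generator.
Step 2: next(source) yields 1 (consumed and discarded).
Step 3: next(source) yields 1, assigned to res.
Therefore res = 1.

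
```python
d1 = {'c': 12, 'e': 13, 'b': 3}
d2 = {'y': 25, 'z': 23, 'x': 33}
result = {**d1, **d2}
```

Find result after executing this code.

Step 1: Merge d1 and d2 (d2 values override on key conflicts).
Step 2: d1 has keys ['c', 'e', 'b'], d2 has keys ['y', 'z', 'x'].
Therefore result = {'c': 12, 'e': 13, 'b': 3, 'y': 25, 'z': 23, 'x': 33}.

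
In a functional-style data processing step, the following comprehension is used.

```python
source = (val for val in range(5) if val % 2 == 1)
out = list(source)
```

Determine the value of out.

Step 1: Filter range(5) keeping only odd values:
  val=0: even, excluded
  val=1: odd, included
  val=2: even, excluded
  val=3: odd, included
  val=4: even, excluded
Therefore out = [1, 3].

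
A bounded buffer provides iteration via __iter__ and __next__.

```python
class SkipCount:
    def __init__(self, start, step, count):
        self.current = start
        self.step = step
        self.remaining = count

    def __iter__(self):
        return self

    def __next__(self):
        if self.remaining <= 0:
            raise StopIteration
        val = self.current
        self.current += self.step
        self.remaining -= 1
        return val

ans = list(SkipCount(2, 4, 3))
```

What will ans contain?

Step 1: SkipCount starts at 2, increments by 4, for 3 steps:
  Yield 2, then current += 4
  Yield 6, then current += 4
  Yield 10, then current += 4
Therefore ans = [2, 6, 10].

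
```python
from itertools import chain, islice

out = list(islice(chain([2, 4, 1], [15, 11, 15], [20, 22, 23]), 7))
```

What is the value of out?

Step 1: chain([2, 4, 1], [15, 11, 15], [20, 22, 23]) = [2, 4, 1, 15, 11, 15, 20, 22, 23].
Step 2: islice takes first 7 elements: [2, 4, 1, 15, 11, 15, 20].
Therefore out = [2, 4, 1, 15, 11, 15, 20].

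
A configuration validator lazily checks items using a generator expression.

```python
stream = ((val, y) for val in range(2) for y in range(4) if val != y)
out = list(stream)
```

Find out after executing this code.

Step 1: Nested generator over range(2) x range(4) where val != y:
  (0, 0): excluded (val == y)
  (0, 1): included
  (0, 2): included
  (0, 3): included
  (1, 0): included
  (1, 1): excluded (val == y)
  (1, 2): included
  (1, 3): included
Therefore out = [(0, 1), (0, 2), (0, 3), (1, 0), (1, 2), (1, 3)].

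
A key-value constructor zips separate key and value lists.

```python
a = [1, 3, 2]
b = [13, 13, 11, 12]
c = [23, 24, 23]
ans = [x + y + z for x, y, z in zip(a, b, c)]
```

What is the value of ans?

Step 1: zip three lists (truncates to shortest, len=3):
  1 + 13 + 23 = 37
  3 + 13 + 24 = 40
  2 + 11 + 23 = 36
Therefore ans = [37, 40, 36].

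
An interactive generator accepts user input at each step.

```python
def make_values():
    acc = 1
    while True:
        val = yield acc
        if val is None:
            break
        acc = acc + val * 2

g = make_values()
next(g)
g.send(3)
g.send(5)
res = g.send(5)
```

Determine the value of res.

Step 1: next() -> yield acc=1.
Step 2: send(3) -> val=3, acc = 1 + 3*2 = 7, yield 7.
Step 3: send(5) -> val=5, acc = 7 + 5*2 = 17, yield 17.
Step 4: send(5) -> val=5, acc = 17 + 5*2 = 27, yield 27.
Therefore res = 27.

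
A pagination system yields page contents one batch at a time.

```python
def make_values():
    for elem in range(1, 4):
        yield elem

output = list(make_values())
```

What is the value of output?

Step 1: The generator yields each value from range(1, 4).
Step 2: list() consumes all yields: [1, 2, 3].
Therefore output = [1, 2, 3].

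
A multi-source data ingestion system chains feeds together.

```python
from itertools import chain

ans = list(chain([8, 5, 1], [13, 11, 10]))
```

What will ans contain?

Step 1: chain() concatenates iterables: [8, 5, 1] + [13, 11, 10].
Therefore ans = [8, 5, 1, 13, 11, 10].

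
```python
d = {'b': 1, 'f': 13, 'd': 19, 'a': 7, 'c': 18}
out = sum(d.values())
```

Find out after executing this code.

Step 1: d.values() = [1, 13, 19, 7, 18].
Step 2: sum = 58.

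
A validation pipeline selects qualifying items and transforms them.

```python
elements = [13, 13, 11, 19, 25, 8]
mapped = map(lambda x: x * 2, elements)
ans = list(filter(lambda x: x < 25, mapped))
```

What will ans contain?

Step 1: Map x * 2:
  13 -> 26
  13 -> 26
  11 -> 22
  19 -> 38
  25 -> 50
  8 -> 16
Step 2: Filter for < 25:
  26: removed
  26: removed
  22: kept
  38: removed
  50: removed
  16: kept
Therefore ans = [22, 16].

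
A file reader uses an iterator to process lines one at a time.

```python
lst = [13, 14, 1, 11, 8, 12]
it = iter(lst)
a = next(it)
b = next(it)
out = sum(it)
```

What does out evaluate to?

Step 1: Create iterator over [13, 14, 1, 11, 8, 12].
Step 2: a = next() = 13, b = next() = 14.
Step 3: sum() of remaining [1, 11, 8, 12] = 32.
Therefore out = 32.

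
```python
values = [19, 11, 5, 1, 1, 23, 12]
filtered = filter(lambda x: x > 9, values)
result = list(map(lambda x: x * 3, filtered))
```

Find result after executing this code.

Step 1: Filter values for elements > 9:
  19: kept
  11: kept
  5: removed
  1: removed
  1: removed
  23: kept
  12: kept
Step 2: Map x * 3 on filtered [19, 11, 23, 12]:
  19 -> 57
  11 -> 33
  23 -> 69
  12 -> 36
Therefore result = [57, 33, 69, 36].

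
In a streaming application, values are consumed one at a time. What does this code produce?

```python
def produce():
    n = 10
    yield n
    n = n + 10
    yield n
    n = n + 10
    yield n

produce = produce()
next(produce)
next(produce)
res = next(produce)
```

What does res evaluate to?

Step 1: Trace through generator execution:
  Yield 1: n starts at 10, yield 10
  Yield 2: n = 10 + 10 = 20, yield 20
  Yield 3: n = 20 + 10 = 30, yield 30
Step 2: First next() gets 10, second next() gets the second value, third next() yields 30.
Therefore res = 30.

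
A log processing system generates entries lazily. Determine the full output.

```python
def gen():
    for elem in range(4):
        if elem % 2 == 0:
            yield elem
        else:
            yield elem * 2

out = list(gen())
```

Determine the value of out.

Step 1: For each elem in range(4), yield elem if even, else elem*2:
  elem=0 (even): yield 0
  elem=1 (odd): yield 1*2 = 2
  elem=2 (even): yield 2
  elem=3 (odd): yield 3*2 = 6
Therefore out = [0, 2, 2, 6].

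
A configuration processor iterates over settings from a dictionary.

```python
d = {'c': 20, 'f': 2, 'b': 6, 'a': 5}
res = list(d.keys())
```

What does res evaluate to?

Step 1: d.keys() returns the dictionary keys in insertion order.
Therefore res = ['c', 'f', 'b', 'a'].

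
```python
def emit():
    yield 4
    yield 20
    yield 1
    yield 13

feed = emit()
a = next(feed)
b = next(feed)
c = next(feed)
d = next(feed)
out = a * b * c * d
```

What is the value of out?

Step 1: Create generator and consume all values:
  a = next(feed) = 4
  b = next(feed) = 20
  c = next(feed) = 1
  d = next(feed) = 13
Step 2: out = 4 * 20 * 1 * 13 = 1040.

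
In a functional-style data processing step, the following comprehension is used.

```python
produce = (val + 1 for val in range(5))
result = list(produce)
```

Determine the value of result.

Step 1: For each val in range(5), compute val+1:
  val=0: 0+1 = 1
  val=1: 1+1 = 2
  val=2: 2+1 = 3
  val=3: 3+1 = 4
  val=4: 4+1 = 5
Therefore result = [1, 2, 3, 4, 5].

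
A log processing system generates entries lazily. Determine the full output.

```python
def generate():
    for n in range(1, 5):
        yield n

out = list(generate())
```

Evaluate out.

Step 1: The generator yields each value from range(1, 5).
Step 2: list() consumes all yields: [1, 2, 3, 4].
Therefore out = [1, 2, 3, 4].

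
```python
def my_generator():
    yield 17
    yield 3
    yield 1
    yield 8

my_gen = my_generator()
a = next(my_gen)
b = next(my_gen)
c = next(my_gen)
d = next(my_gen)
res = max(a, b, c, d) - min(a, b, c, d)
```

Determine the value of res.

Step 1: Create generator and consume all values:
  a = next(my_gen) = 17
  b = next(my_gen) = 3
  c = next(my_gen) = 1
  d = next(my_gen) = 8
Step 2: max = 17, min = 1, res = 17 - 1 = 16.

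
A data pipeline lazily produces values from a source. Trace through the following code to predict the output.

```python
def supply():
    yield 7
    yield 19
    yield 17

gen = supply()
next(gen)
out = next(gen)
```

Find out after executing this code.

Step 1: supply() creates a generator.
Step 2: next(gen) yields 7 (consumed and discarded).
Step 3: next(gen) yields 19, assigned to out.
Therefore out = 19.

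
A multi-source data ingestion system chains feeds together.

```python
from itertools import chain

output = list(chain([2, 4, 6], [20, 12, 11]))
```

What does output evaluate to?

Step 1: chain() concatenates iterables: [2, 4, 6] + [20, 12, 11].
Therefore output = [2, 4, 6, 20, 12, 11].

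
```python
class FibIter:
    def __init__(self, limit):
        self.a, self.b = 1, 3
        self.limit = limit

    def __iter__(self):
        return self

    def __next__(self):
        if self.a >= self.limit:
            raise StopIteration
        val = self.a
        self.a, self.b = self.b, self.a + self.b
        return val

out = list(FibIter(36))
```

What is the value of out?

Step 1: Fibonacci-like sequence (a=1, b=3) until >= 36:
  Yield 1, then a,b = 3,4
  Yield 3, then a,b = 4,7
  Yield 4, then a,b = 7,11
  Yield 7, then a,b = 11,18
  Yield 11, then a,b = 18,29
  Yield 18, then a,b = 29,47
  Yield 29, then a,b = 47,76
Step 2: 47 >= 36, stop.
Therefore out = [1, 3, 4, 7, 11, 18, 29].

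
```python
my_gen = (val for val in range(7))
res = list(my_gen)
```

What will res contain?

Step 1: Generator expression iterates range(7): [0, 1, 2, 3, 4, 5, 6].
Step 2: list() collects all values.
Therefore res = [0, 1, 2, 3, 4, 5, 6].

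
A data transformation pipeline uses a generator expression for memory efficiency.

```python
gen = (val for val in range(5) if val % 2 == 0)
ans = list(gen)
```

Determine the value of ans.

Step 1: Filter range(5) keeping only even values:
  val=0: even, included
  val=1: odd, excluded
  val=2: even, included
  val=3: odd, excluded
  val=4: even, included
Therefore ans = [0, 2, 4].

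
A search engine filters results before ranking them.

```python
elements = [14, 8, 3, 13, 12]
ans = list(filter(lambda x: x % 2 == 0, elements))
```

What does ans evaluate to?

Step 1: Filter elements divisible by 2:
  14 % 2 = 0: kept
  8 % 2 = 0: kept
  3 % 2 = 1: removed
  13 % 2 = 1: removed
  12 % 2 = 0: kept
Therefore ans = [14, 8, 12].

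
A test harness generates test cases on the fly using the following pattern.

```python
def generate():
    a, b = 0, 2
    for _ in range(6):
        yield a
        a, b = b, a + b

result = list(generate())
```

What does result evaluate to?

Step 1: Fibonacci-like sequence starting with a=0, b=2:
  Iteration 1: yield a=0, then a,b = 2,2
  Iteration 2: yield a=2, then a,b = 2,4
  Iteration 3: yield a=2, then a,b = 4,6
  Iteration 4: yield a=4, then a,b = 6,10
  Iteration 5: yield a=6, then a,b = 10,16
  Iteration 6: yield a=10, then a,b = 16,26
Therefore result = [0, 2, 2, 4, 6, 10].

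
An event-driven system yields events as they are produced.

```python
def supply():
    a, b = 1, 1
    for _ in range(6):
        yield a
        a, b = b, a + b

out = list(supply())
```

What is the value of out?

Step 1: Fibonacci-like sequence starting with a=1, b=1:
  Iteration 1: yield a=1, then a,b = 1,2
  Iteration 2: yield a=1, then a,b = 2,3
  Iteration 3: yield a=2, then a,b = 3,5
  Iteration 4: yield a=3, then a,b = 5,8
  Iteration 5: yield a=5, then a,b = 8,13
  Iteration 6: yield a=8, then a,b = 13,21
Therefore out = [1, 1, 2, 3, 5, 8].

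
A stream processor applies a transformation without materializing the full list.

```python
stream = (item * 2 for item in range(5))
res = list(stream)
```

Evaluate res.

Step 1: For each item in range(5), compute item*2:
  item=0: 0*2 = 0
  item=1: 1*2 = 2
  item=2: 2*2 = 4
  item=3: 3*2 = 6
  item=4: 4*2 = 8
Therefore res = [0, 2, 4, 6, 8].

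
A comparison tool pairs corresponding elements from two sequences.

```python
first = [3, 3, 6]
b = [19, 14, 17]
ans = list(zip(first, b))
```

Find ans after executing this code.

Step 1: zip pairs elements at same index:
  Index 0: (3, 19)
  Index 1: (3, 14)
  Index 2: (6, 17)
Therefore ans = [(3, 19), (3, 14), (6, 17)].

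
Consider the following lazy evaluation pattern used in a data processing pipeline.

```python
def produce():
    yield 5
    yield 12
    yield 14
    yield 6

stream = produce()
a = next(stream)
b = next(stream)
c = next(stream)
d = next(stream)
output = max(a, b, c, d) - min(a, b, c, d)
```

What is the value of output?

Step 1: Create generator and consume all values:
  a = next(stream) = 5
  b = next(stream) = 12
  c = next(stream) = 14
  d = next(stream) = 6
Step 2: max = 14, min = 5, output = 14 - 5 = 9.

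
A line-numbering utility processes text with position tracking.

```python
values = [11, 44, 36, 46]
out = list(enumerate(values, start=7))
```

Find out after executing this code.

Step 1: enumerate with start=7:
  (7, 11)
  (8, 44)
  (9, 36)
  (10, 46)
Therefore out = [(7, 11), (8, 44), (9, 36), (10, 46)].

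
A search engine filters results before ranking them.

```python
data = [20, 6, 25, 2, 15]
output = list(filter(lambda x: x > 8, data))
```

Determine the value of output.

Step 1: Filter elements > 8:
  20: kept
  6: removed
  25: kept
  2: removed
  15: kept
Therefore output = [20, 25, 15].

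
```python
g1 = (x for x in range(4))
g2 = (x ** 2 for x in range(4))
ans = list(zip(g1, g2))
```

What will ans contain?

Step 1: g1 produces [0, 1, 2, 3].
Step 2: g2 produces [0, 1, 4, 9].
Step 3: zip pairs them: [(0, 0), (1, 1), (2, 4), (3, 9)].
Therefore ans = [(0, 0), (1, 1), (2, 4), (3, 9)].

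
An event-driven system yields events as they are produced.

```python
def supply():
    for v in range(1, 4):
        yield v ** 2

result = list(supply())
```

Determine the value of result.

Step 1: For each v in range(1, 4), yield v**2:
  v=1: yield 1**2 = 1
  v=2: yield 2**2 = 4
  v=3: yield 3**2 = 9
Therefore result = [1, 4, 9].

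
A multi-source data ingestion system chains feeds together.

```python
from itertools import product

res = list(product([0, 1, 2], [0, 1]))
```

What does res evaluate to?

Step 1: product([0, 1, 2], [0, 1]) gives all pairs:
  (0, 0)
  (0, 1)
  (1, 0)
  (1, 1)
  (2, 0)
  (2, 1)
Therefore res = [(0, 0), (0, 1), (1, 0), (1, 1), (2, 0), (2, 1)].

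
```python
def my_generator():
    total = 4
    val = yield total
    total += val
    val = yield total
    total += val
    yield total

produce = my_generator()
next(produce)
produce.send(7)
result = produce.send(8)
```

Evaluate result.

Step 1: next() -> yield total=4.
Step 2: send(7) -> val=7, total = 4+7 = 11, yield 11.
Step 3: send(8) -> val=8, total = 11+8 = 19, yield 19.
Therefore result = 19.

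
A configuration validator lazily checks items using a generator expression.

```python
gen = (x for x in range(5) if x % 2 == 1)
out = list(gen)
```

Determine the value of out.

Step 1: Filter range(5) keeping only odd values:
  x=0: even, excluded
  x=1: odd, included
  x=2: even, excluded
  x=3: odd, included
  x=4: even, excluded
Therefore out = [1, 3].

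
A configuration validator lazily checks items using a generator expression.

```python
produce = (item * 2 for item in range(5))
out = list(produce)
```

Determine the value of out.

Step 1: For each item in range(5), compute item*2:
  item=0: 0*2 = 0
  item=1: 1*2 = 2
  item=2: 2*2 = 4
  item=3: 3*2 = 6
  item=4: 4*2 = 8
Therefore out = [0, 2, 4, 6, 8].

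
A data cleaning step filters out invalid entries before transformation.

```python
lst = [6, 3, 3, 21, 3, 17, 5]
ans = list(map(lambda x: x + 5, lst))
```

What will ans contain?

Step 1: Apply lambda x: x + 5 to each element:
  6 -> 11
  3 -> 8
  3 -> 8
  21 -> 26
  3 -> 8
  17 -> 22
  5 -> 10
Therefore ans = [11, 8, 8, 26, 8, 22, 10].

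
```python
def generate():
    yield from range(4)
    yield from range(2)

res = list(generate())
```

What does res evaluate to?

Step 1: Trace yields in order:
  yield 0
  yield 1
  yield 2
  yield 3
  yield 0
  yield 1
Therefore res = [0, 1, 2, 3, 0, 1].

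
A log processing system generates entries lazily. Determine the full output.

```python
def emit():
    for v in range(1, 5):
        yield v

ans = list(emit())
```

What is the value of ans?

Step 1: The generator yields each value from range(1, 5).
Step 2: list() consumes all yields: [1, 2, 3, 4].
Therefore ans = [1, 2, 3, 4].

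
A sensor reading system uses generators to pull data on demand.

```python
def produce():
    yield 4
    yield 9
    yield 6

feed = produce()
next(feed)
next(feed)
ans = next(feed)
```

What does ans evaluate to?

Step 1: produce() creates a generator.
Step 2: next(feed) yields 4 (consumed and discarded).
Step 3: next(feed) yields 9 (consumed and discarded).
Step 4: next(feed) yields 6, assigned to ans.
Therefore ans = 6.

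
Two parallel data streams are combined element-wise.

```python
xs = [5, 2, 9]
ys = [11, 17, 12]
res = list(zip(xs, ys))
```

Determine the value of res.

Step 1: zip pairs elements at same index:
  Index 0: (5, 11)
  Index 1: (2, 17)
  Index 2: (9, 12)
Therefore res = [(5, 11), (2, 17), (9, 12)].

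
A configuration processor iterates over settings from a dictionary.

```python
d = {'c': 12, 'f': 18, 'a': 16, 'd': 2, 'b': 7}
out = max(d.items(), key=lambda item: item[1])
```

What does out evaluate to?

Step 1: Find item with maximum value:
  ('c', 12)
  ('f', 18)
  ('a', 16)
  ('d', 2)
  ('b', 7)
Step 2: Maximum value is 18 at key 'f'.
Therefore out = ('f', 18).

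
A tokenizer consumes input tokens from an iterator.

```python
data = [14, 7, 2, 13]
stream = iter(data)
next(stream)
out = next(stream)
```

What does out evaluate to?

Step 1: Create iterator over [14, 7, 2, 13].
Step 2: next() consumes 14.
Step 3: next() returns 7.
Therefore out = 7.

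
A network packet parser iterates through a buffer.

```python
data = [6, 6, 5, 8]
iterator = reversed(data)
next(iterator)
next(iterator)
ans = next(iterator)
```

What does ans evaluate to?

Step 1: reversed([6, 6, 5, 8]) gives iterator: [8, 5, 6, 6].
Step 2: First next() = 8, second next() = 5.
Step 3: Third next() = 6.
Therefore ans = 6.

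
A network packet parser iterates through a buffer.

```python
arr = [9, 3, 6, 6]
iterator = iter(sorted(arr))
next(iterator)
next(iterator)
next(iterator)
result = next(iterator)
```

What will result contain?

Step 1: sorted([9, 3, 6, 6]) = [3, 6, 6, 9].
Step 2: Create iterator and skip 3 elements.
Step 3: next() returns 9.
Therefore result = 9.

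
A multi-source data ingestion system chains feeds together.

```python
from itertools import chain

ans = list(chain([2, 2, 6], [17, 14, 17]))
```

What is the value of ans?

Step 1: chain() concatenates iterables: [2, 2, 6] + [17, 14, 17].
Therefore ans = [2, 2, 6, 17, 14, 17].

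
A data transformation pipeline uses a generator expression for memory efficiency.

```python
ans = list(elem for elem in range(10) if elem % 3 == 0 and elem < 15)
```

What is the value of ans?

Step 1: Filter range(10) where elem % 3 == 0 and elem < 15:
  elem=0: both conditions met, included
  elem=1: excluded (1 % 3 != 0)
  elem=2: excluded (2 % 3 != 0)
  elem=3: both conditions met, included
  elem=4: excluded (4 % 3 != 0)
  elem=5: excluded (5 % 3 != 0)
  elem=6: both conditions met, included
  elem=7: excluded (7 % 3 != 0)
  elem=8: excluded (8 % 3 != 0)
  elem=9: both conditions met, included
Therefore ans = [0, 3, 6, 9].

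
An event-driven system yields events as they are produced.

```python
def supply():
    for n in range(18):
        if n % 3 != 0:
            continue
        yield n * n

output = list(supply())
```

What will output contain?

Step 1: Only yield n**2 when n is divisible by 3:
  n=0: 0 % 3 == 0, yield 0**2 = 0
  n=3: 3 % 3 == 0, yield 3**2 = 9
  n=6: 6 % 3 == 0, yield 6**2 = 36
  n=9: 9 % 3 == 0, yield 9**2 = 81
  n=12: 12 % 3 == 0, yield 12**2 = 144
  n=15: 15 % 3 == 0, yield 15**2 = 225
Therefore output = [0, 9, 36, 81, 144, 225].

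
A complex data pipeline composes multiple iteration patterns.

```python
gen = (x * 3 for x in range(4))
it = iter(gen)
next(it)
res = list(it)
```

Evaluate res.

Step 1: Generator produces [0, 3, 6, 9].
Step 2: next(it) consumes first element (0).
Step 3: list(it) collects remaining: [3, 6, 9].
Therefore res = [3, 6, 9].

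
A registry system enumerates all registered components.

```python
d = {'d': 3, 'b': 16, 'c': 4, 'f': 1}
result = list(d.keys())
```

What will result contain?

Step 1: d.keys() returns the dictionary keys in insertion order.
Therefore result = ['d', 'b', 'c', 'f'].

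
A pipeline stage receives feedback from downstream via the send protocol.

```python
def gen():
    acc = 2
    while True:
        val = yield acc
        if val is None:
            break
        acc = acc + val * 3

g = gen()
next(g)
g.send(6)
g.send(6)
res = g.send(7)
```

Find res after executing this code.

Step 1: next() -> yield acc=2.
Step 2: send(6) -> val=6, acc = 2 + 6*3 = 20, yield 20.
Step 3: send(6) -> val=6, acc = 20 + 6*3 = 38, yield 38.
Step 4: send(7) -> val=7, acc = 38 + 7*3 = 59, yield 59.
Therefore res = 59.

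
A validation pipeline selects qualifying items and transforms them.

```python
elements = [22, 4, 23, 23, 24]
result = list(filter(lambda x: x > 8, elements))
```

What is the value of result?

Step 1: Filter elements > 8:
  22: kept
  4: removed
  23: kept
  23: kept
  24: kept
Therefore result = [22, 23, 23, 24].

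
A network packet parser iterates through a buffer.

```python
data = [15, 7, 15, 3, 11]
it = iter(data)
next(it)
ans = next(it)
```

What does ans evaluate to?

Step 1: Create iterator over [15, 7, 15, 3, 11].
Step 2: next() consumes 15.
Step 3: next() returns 7.
Therefore ans = 7.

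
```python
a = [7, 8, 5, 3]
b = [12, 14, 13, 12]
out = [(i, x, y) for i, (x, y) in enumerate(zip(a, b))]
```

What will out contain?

Step 1: enumerate(zip(a, b)) gives index with paired elements:
  i=0: (7, 12)
  i=1: (8, 14)
  i=2: (5, 13)
  i=3: (3, 12)
Therefore out = [(0, 7, 12), (1, 8, 14), (2, 5, 13), (3, 3, 12)].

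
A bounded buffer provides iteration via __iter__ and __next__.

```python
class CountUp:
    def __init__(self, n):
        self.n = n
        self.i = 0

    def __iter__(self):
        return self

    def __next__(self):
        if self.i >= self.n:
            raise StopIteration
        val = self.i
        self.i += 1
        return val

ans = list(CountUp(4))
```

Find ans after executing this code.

Step 1: CountUp(4) creates an iterator counting 0 to 3.
Step 2: list() consumes all values: [0, 1, 2, 3].
Therefore ans = [0, 1, 2, 3].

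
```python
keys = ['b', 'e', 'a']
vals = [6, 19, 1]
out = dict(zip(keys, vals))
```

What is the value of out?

Step 1: zip pairs keys with values:
  'b' -> 6
  'e' -> 19
  'a' -> 1
Therefore out = {'b': 6, 'e': 19, 'a': 1}.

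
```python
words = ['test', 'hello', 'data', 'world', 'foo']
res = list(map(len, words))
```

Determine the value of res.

Step 1: Map len() to each word:
  'test' -> 4
  'hello' -> 5
  'data' -> 4
  'world' -> 5
  'foo' -> 3
Therefore res = [4, 5, 4, 5, 3].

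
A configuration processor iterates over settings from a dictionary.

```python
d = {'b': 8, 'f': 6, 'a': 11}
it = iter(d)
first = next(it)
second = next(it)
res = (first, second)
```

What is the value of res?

Step 1: iter(d) iterates over keys: ['b', 'f', 'a'].
Step 2: first = next(it) = 'b', second = next(it) = 'f'.
Therefore res = ('b', 'f').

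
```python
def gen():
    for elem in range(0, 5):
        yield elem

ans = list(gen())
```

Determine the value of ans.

Step 1: The generator yields each value from range(0, 5).
Step 2: list() consumes all yields: [0, 1, 2, 3, 4].
Therefore ans = [0, 1, 2, 3, 4].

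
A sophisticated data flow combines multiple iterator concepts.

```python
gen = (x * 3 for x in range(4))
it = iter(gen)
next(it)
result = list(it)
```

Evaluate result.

Step 1: Generator produces [0, 3, 6, 9].
Step 2: next(it) consumes first element (0).
Step 3: list(it) collects remaining: [3, 6, 9].
Therefore result = [3, 6, 9].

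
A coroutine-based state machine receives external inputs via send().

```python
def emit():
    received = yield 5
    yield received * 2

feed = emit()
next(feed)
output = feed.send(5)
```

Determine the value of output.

Step 1: next(feed) advances to first yield, producing 5.
Step 2: send(5) resumes, received = 5.
Step 3: yield received * 2 = 5 * 2 = 10.
Therefore output = 10.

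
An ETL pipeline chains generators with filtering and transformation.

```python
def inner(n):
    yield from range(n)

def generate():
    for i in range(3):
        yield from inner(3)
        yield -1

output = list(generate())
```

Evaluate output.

Step 1: For each i in range(3):
  i=0: yield from inner(3) -> [0, 1, 2], then yield -1
  i=1: yield from inner(3) -> [0, 1, 2], then yield -1
  i=2: yield from inner(3) -> [0, 1, 2], then yield -1
Therefore output = [0, 1, 2, -1, 0, 1, 2, -1, 0, 1, 2, -1].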